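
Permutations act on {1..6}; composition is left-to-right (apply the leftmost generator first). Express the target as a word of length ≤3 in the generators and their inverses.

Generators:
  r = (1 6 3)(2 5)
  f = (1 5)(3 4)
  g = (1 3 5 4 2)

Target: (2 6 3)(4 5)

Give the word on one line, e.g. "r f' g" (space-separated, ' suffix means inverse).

  after g: (1 3 5 4 2)
  after r: (2 6 3)(4 5)

g r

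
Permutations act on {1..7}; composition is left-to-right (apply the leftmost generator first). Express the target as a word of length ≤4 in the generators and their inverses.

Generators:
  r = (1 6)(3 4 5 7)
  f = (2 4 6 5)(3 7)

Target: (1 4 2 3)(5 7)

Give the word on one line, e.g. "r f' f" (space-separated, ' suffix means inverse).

  after r: (1 6)(3 4 5 7)
  after f: (1 5 3 6)(2 4)
  after r': (1 4 2 3)(5 7)

r f r'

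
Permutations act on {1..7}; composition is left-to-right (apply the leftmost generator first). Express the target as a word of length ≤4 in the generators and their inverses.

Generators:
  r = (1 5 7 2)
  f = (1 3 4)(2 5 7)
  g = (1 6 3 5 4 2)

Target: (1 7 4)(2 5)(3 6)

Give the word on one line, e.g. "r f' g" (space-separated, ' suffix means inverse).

  after f': (1 4 3)(2 7 5)
  after g: (1 2 7 4 5)(3 6)
  after r': (1 7 4)(2 5)(3 6)

f' g r'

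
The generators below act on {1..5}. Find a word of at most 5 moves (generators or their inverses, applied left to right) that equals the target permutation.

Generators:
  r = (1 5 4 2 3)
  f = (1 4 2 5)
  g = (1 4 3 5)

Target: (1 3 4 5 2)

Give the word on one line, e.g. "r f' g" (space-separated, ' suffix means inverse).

g' r' r' f

  after g': (1 5 3 4)
  after r': (2 4 3 5)
  after r': (1 3)(2 5 4)
  after f: (1 3 4 5 2)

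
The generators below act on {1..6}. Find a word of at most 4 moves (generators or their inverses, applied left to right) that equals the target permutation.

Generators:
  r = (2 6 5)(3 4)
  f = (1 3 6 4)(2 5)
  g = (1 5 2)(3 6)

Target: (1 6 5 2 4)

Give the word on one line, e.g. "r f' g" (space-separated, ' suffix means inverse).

g f r

  after g: (1 5 2)(3 6)
  after f: (1 2 3 4)
  after r: (1 6 5 2 4)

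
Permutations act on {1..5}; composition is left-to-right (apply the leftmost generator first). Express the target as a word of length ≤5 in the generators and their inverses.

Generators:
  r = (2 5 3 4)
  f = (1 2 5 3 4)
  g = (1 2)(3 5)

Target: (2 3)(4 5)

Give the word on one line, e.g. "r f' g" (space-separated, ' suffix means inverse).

  after r: (2 5 3 4)
  after f: (1 2 3)(4 5)
  after r': (1 4 2 5 3)
  after f: (2 3)(4 5)

r f r' f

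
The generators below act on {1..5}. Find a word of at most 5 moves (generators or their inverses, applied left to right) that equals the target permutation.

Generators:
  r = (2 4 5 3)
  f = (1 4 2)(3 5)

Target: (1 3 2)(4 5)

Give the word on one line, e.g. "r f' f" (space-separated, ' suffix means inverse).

  after f: (1 4 2)(3 5)
  after r': (1 2)(3 4)
  after r': (1 3 2)(4 5)

f r' r'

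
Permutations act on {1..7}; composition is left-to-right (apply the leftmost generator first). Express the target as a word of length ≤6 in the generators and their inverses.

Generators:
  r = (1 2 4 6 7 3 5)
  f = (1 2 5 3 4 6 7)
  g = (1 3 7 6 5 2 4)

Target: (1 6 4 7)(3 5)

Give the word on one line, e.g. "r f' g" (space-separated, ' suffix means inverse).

  after f: (1 2 5 3 4 6 7)
  after r: (1 4 7 2)(3 6)
  after r: (1 6 5)(3 7 4)
  after g': (1 7 2 5 4)
  after f': (1 6 4 7)(3 5)

f r r g' f'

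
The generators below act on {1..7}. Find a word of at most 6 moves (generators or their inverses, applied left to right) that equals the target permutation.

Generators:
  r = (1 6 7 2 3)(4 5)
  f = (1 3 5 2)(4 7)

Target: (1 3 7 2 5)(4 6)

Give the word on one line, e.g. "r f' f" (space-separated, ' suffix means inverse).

  after r: (1 6 7 2 3)(4 5)
  after f: (1 6 4 2 5 7)
  after r': (2 4 7 3)(5 6)
  after r': (1 3 7 2 5)(4 6)

r f r' r'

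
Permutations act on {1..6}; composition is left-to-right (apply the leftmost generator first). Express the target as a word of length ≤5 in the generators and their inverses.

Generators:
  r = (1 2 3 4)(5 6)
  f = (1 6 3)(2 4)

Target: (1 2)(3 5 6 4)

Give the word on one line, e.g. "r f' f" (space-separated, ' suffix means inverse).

f f r r r

  after f: (1 6 3)(2 4)
  after f: (1 3 6)
  after r: (1 4)(2 3 5 6)
  after r: (2 4)(3 6)
  after r: (1 2)(3 5 6 4)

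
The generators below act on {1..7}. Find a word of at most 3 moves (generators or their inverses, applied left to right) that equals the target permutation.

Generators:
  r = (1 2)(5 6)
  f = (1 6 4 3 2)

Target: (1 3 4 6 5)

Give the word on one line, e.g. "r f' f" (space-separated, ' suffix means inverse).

  after r: (1 2)(5 6)
  after f': (1 3 4 6 5)

r f'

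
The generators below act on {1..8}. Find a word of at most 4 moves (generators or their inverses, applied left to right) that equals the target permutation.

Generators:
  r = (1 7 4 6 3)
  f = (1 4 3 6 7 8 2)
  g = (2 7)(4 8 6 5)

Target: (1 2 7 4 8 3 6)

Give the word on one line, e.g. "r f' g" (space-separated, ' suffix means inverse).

  after r: (1 7 4 6 3)
  after f: (1 8 2)(3 4 7)
  after f: (1 2 4 8)(6 7)
  after r': (1 2 7 4 8 3 6)

r f f r'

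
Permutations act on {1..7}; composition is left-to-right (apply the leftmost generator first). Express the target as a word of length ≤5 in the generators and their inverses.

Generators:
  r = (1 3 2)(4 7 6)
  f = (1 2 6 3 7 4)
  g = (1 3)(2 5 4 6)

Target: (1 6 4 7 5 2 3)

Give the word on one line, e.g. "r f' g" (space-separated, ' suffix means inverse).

f' r' f' g'

  after f': (1 4 7 3 6 2)
  after r': (1 6 3 7)
  after f': (1 2)(4 7)
  after g': (1 6 4 7 5 2 3)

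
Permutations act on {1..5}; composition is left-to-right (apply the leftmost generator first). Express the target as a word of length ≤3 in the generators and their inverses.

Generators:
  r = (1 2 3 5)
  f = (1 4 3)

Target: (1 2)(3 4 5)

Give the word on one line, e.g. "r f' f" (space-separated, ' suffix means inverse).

f' r'

  after f': (1 3 4)
  after r': (1 2)(3 4 5)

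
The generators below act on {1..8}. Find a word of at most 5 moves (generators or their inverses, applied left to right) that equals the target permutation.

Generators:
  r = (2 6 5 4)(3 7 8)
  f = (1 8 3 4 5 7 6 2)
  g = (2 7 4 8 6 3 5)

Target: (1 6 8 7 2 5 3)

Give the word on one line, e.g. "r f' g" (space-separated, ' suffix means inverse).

r g' f g

  after r: (2 6 5 4)(3 7 8)
  after g': (2 8 6 3)(4 5 7)
  after f: (1 8 2 3)(4 7 5 6)
  after g: (1 6 8 7 2 5 3)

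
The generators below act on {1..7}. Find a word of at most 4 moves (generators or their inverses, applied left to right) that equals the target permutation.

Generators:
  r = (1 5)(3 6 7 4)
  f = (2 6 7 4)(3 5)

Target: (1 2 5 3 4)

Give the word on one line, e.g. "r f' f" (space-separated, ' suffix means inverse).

  after r: (1 5)(3 6 7 4)
  after f': (1 3 2 4 5)
  after r: (1 6 7 4)(2 3)
  after f': (1 2 5 3 4)

r f' r f'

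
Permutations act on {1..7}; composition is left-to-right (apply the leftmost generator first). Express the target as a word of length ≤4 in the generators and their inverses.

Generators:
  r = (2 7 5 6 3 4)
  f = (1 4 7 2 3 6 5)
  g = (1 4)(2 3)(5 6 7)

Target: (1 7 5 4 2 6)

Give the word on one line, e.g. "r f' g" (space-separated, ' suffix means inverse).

g f r' f'

  after g: (1 4)(2 3)(5 6 7)
  after f: (1 7)(2 6)
  after r': (1 2 5 7)(3 6 4)
  after f': (1 7 5 4 2 6)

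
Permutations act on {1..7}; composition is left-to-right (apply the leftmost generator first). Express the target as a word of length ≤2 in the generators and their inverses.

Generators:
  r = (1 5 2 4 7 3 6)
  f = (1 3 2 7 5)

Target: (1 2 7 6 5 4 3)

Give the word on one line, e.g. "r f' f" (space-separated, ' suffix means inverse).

r r

  after r: (1 5 2 4 7 3 6)
  after r: (1 2 7 6 5 4 3)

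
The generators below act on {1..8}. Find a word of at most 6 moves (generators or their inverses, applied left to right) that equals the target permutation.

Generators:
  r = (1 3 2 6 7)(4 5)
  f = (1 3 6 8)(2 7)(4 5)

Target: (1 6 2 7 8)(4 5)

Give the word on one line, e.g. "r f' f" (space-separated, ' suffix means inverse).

f' r r r f'

  after f': (1 8 6 3)(2 7)(4 5)
  after r: (1 8 7 6 2)
  after r: (1 8)(2 3)(4 5)
  after r: (1 8 3 6 7)
  after f': (1 6 2 7 8)(4 5)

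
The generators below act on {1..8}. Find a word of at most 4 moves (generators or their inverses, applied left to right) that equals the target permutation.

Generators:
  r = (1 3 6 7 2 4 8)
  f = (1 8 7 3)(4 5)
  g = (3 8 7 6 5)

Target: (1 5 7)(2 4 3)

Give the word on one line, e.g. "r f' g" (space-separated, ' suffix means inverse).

  after f': (1 3 7 8)(4 5)
  after r: (1 6 7)(2 4 5 8 3)
  after g: (1 5 7)(2 4 3)

f' r g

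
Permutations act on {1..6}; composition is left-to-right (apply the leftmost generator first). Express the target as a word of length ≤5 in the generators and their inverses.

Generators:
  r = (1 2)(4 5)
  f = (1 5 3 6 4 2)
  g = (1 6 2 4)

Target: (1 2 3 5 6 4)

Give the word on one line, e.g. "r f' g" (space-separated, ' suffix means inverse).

g' r r f' g

  after g': (1 4 2 6)
  after r: (1 5 4)(2 6)
  after r: (1 4 2 6)
  after f': (1 6 2 3 5)
  after g: (1 2 3 5 6 4)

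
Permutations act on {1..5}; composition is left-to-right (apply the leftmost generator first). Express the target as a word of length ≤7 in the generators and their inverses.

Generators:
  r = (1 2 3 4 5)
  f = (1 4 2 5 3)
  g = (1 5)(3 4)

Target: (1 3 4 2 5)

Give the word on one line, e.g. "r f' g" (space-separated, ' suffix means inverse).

r g' f r f'

  after r: (1 2 3 4 5)
  after g': (1 2 4)
  after f: (1 5 3)
  after r: (2 3)(4 5)
  after f': (1 3 4 2 5)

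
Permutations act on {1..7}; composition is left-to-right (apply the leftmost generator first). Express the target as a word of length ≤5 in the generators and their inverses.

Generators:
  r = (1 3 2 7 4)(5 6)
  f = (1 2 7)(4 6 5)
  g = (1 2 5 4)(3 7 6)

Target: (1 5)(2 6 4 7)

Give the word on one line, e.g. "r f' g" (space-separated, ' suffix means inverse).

  after r': (1 4 7 2 3)(5 6)
  after g': (1 5 7)(2 6)(3 4)
  after r: (1 6 7 3)(2 5 4)
  after r: (1 5)(2 6 4 7)

r' g' r r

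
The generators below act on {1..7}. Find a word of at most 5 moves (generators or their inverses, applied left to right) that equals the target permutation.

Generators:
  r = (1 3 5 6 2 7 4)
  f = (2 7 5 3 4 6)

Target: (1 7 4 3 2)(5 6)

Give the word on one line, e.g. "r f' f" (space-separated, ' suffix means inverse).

  after r: (1 3 5 6 2 7 4)
  after f': (1 5 4)(3 7)
  after f': (1 7 5 3 2 6 4)
  after f': (1 2 4)(3 6)
  after r: (1 7 4 3 2)(5 6)

r f' f' f' r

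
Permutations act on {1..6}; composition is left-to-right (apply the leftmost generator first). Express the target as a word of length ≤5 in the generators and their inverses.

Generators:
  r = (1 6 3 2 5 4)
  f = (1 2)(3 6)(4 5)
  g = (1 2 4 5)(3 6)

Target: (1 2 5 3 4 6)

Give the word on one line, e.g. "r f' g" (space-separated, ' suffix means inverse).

  after g': (1 5 4 2)(3 6)
  after r': (1 2 4 3)
  after g: (1 4 6 3 2 5)
  after f: (1 5 2 4 3)
  after r': (1 2 5 3 4 6)

g' r' g f r'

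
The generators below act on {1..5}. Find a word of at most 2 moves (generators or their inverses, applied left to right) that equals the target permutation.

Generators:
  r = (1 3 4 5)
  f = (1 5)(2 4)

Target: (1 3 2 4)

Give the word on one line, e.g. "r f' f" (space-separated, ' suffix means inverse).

  after r: (1 3 4 5)
  after f: (1 3 2 4)

r f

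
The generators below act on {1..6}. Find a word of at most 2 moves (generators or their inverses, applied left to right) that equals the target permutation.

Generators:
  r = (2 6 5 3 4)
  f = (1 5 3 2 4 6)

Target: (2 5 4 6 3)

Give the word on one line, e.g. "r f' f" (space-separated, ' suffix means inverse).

r r

  after r: (2 6 5 3 4)
  after r: (2 5 4 6 3)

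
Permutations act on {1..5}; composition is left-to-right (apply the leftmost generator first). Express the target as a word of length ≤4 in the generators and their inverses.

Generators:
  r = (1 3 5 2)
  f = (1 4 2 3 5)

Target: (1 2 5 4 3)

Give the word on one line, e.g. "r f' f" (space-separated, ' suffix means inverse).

f f

  after f: (1 4 2 3 5)
  after f: (1 2 5 4 3)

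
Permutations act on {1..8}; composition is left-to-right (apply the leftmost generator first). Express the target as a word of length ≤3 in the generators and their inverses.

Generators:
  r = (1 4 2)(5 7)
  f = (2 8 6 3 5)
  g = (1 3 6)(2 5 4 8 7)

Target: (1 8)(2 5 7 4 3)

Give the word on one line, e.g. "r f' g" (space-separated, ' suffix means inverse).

  after g': (1 6 3)(2 7 8 4 5)
  after f': (1 8 4 3)(2 7)
  after r': (1 8)(2 5 7 4 3)

g' f' r'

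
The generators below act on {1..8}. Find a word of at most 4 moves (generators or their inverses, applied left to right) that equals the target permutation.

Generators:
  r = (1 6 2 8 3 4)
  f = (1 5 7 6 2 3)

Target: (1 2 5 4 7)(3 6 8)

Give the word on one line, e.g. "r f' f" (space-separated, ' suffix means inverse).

  after r': (1 4 3 8 2 6)
  after f': (1 4 2 7 5)(3 8 6)
  after r': (1 3 2 7 5 4 6 8)
  after f': (1 2 5 4 7)(3 6 8)

r' f' r' f'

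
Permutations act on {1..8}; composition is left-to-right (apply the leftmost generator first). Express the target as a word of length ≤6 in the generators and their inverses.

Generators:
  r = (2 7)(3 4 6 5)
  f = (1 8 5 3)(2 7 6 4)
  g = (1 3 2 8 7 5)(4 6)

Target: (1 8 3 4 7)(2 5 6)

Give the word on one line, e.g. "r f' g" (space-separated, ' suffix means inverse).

g f' f' r'

  after g: (1 3 2 8 7 5)(4 6)
  after f': (1 5 3 4 7 8 2)
  after f': (1 8 4 2 3 6 7)
  after r': (1 8 3 4 7)(2 5 6)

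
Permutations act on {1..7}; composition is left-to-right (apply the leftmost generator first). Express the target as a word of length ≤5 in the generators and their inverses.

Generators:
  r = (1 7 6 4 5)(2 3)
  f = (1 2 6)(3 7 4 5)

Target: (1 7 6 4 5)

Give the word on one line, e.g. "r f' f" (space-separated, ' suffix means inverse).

r' r' r' r'

  after r': (1 5 4 6 7)(2 3)
  after r': (1 4 7 5 6)
  after r': (1 6 5 7 4)(2 3)
  after r': (1 7 6 4 5)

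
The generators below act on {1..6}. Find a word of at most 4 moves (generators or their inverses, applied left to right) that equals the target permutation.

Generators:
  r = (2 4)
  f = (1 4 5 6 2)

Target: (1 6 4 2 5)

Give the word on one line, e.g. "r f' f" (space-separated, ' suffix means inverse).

  after f: (1 4 5 6 2)
  after f: (1 5 2 4 6)
  after f: (1 6 4 2 5)

f f f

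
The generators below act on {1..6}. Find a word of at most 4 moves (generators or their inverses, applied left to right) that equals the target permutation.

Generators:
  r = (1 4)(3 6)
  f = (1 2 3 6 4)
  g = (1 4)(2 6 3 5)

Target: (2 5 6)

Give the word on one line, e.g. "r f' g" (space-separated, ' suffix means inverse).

g' r'

  after g': (1 4)(2 5 3 6)
  after r': (2 5 6)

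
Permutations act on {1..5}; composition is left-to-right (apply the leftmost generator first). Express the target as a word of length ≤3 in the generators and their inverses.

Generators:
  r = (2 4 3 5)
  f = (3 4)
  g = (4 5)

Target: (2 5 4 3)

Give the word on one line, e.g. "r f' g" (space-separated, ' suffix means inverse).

  after f: (3 4)
  after r': (2 5 3)
  after f': (2 5 4 3)

f r' f'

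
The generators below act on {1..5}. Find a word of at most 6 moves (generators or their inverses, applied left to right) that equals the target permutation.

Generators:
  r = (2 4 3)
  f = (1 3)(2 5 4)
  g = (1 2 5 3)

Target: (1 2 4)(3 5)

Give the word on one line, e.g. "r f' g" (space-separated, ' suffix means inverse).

r' g' f g

  after r': (2 3 4)
  after g': (1 3 4)(2 5)
  after f: (2 4 3)
  after g: (1 2 4)(3 5)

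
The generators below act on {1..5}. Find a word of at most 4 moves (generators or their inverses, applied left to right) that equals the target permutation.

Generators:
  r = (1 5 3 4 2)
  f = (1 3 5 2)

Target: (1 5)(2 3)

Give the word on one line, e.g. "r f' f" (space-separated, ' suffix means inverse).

f' f'

  after f': (1 2 5 3)
  after f': (1 5)(2 3)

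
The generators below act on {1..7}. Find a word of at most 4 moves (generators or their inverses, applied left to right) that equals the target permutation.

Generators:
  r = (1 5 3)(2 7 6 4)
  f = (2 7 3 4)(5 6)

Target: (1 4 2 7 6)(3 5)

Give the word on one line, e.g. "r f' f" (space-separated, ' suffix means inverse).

  after f: (2 7 3 4)(5 6)
  after r': (1 3 6)(5 7)
  after f: (1 4 2 7 6)(3 5)

f r' f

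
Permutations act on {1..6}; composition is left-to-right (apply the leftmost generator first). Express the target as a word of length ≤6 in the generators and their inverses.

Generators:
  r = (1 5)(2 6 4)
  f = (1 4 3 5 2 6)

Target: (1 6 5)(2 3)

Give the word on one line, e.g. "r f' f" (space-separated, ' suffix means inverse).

  after r': (1 5)(2 4 6)
  after f': (1 3 4 2)(5 6)
  after f': (1 4 5 2 6 3)
  after r: (1 2 4)(3 5 6)
  after f: (1 6 5)(2 3)

r' f' f' r f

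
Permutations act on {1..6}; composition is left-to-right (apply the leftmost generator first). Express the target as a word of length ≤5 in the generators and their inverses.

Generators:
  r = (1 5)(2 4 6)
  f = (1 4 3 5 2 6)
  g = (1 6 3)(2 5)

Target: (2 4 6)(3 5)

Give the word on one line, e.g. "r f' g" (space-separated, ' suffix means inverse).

  after g': (1 3 6)(2 5)
  after f': (1 4)(2 3)
  after f': (2 4 6)(3 5)

g' f' f'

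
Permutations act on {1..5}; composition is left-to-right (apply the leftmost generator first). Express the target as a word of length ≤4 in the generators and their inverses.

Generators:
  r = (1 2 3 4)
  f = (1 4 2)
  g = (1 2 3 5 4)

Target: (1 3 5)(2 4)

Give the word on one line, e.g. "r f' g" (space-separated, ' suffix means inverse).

  after r: (1 2 3 4)
  after g': (3 5)
  after r': (1 4 3 5 2)
  after r': (1 3 5)(2 4)

r g' r' r'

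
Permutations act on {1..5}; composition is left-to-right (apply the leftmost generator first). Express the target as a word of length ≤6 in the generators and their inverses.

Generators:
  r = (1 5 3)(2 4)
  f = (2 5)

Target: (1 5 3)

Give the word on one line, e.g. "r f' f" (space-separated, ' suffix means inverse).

  after r: (1 5 3)(2 4)
  after r: (1 3 5)
  after r: (2 4)
  after r: (1 5 3)

r r r r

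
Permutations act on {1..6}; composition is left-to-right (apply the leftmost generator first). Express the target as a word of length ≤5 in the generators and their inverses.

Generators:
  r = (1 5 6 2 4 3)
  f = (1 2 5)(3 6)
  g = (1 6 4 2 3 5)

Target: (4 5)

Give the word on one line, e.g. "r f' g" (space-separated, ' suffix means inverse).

  after r': (1 3 4 2 6 5)
  after g: (1 5 6)(2 4 3)
  after g: (4 5)

r' g g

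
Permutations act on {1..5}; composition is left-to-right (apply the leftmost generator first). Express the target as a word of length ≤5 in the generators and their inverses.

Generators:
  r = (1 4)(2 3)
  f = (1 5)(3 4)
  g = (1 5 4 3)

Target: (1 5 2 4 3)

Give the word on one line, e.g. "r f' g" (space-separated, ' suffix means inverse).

g f r' g'

  after g: (1 5 4 3)
  after f: (3 5)
  after r': (1 4)(2 3 5)
  after g': (1 5 2 4 3)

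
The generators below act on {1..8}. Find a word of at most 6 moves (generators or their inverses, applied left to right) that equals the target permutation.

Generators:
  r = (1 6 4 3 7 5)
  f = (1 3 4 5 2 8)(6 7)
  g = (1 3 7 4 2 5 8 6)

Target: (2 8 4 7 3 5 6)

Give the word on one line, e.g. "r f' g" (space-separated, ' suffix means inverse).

f f g' r' f'

  after f: (1 3 4 5 2 8)(6 7)
  after f: (1 4 2)(3 5 8)
  after g': (1 7 3 2 6 8)
  after r': (1 3 2)(4 6 8 5 7)
  after f': (2 8 4 7 3 5 6)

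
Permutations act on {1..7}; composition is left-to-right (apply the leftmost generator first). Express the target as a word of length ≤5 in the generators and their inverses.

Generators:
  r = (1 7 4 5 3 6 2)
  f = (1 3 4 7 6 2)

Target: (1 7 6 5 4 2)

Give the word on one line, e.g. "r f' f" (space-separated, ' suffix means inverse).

  after r': (1 2 6 3 5 4 7)
  after r': (1 6 5 7 2 3 4)
  after f': (1 7 6 5 4 2)

r' r' f'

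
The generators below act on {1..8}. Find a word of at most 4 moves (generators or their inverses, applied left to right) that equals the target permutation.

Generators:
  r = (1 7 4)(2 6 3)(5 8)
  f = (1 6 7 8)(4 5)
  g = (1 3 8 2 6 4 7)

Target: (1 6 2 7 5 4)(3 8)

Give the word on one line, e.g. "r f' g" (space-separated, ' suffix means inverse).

  after g': (1 7 4 6 2 8 3)
  after f': (1 6 2 7 5 4)(3 8)

g' f'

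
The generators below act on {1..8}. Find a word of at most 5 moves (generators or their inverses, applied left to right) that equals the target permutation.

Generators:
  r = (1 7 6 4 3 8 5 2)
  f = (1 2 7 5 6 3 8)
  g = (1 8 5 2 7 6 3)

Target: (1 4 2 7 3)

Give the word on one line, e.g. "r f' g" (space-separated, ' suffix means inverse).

r g r f'

  after r: (1 7 6 4 3 8 5 2)
  after g: (1 6 4)(2 8)(3 5 7)
  after r: (1 4 7 8)(2 5 6 3)
  after f': (1 4 2 7 3)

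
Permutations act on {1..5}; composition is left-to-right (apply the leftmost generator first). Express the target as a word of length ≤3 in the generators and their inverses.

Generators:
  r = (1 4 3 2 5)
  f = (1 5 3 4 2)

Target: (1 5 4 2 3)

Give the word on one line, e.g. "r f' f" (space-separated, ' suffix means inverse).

  after f': (1 2 4 3 5)
  after r: (1 5 4 2 3)

f' r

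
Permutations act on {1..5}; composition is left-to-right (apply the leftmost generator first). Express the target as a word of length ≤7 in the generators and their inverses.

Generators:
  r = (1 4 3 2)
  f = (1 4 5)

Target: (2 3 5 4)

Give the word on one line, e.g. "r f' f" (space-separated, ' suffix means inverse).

f f r' f' f'

  after f: (1 4 5)
  after f: (1 5 4)
  after r': (1 5)(2 3 4)
  after f': (1 4 2 3)
  after f': (2 3 5 4)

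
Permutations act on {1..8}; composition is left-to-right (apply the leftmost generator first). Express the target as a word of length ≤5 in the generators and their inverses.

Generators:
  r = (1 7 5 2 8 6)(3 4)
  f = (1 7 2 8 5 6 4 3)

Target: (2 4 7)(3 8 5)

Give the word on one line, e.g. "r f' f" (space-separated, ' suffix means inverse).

r' r' f' f' r'

  after r': (1 6 8 2 5 7)(3 4)
  after r': (1 8 5)(2 7 6)
  after f': (1 2)(3 4 6 7 5)
  after f': (1 7 8 2 3 6)(4 5)
  after r': (2 4 7)(3 8 5)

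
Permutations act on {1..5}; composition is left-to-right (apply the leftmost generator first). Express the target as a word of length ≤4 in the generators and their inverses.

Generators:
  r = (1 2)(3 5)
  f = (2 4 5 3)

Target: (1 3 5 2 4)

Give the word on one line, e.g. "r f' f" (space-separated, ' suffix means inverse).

f' r f'

  after f': (2 3 5 4)
  after r: (1 2 5 4)
  after f': (1 3 5 2 4)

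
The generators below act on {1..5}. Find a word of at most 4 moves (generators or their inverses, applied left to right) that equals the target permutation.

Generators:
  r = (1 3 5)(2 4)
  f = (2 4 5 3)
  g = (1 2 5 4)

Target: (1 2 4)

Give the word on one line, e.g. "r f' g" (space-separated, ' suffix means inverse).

  after f: (2 4 5 3)
  after f: (2 5)(3 4)
  after g': (1 4 3 5)
  after r': (1 2 4)

f f g' r'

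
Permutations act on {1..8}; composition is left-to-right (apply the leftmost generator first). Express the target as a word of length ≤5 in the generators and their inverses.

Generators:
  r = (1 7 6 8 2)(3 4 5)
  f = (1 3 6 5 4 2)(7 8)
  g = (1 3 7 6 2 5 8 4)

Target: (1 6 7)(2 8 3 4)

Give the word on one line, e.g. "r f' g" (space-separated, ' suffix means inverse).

r f r g'

  after r: (1 7 6 8 2)(3 4 5)
  after f: (1 8)(2 3)(5 6 7)
  after r: (1 2 4 5 8 7 3)
  after g': (1 6 7)(2 8 3 4)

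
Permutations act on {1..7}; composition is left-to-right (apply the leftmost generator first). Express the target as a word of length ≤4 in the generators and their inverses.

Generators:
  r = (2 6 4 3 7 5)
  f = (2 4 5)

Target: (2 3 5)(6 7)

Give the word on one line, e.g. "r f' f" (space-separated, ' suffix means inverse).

r r r f'

  after r: (2 6 4 3 7 5)
  after r: (2 4 7)(3 5 6)
  after r: (2 3)(4 5)(6 7)
  after f': (2 3 5)(6 7)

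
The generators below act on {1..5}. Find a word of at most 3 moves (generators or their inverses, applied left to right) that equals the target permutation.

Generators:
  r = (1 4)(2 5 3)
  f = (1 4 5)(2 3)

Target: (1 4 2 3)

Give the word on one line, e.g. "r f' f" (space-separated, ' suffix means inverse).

  after r': (1 4)(2 3 5)
  after f': (3 4 5)
  after r': (1 4 2 3)

r' f' r'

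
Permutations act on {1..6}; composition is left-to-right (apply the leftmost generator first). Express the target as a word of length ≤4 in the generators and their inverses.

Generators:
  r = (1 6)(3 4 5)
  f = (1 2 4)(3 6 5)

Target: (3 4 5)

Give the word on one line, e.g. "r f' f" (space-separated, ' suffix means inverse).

  after r: (1 6)(3 4 5)
  after r: (3 5 4)
  after r: (1 6)
  after r: (3 4 5)

r r r r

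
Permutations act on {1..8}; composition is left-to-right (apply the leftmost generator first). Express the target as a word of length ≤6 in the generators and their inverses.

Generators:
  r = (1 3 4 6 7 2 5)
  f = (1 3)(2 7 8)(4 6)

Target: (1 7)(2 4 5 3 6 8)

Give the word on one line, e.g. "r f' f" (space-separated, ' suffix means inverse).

  after r: (1 3 4 6 7 2 5)
  after r: (1 4 7 5 3 6 2)
  after f': (1 6 8 7 5)(2 3 4)
  after r: (1 7)(2 4 5 3 6 8)

r r f' r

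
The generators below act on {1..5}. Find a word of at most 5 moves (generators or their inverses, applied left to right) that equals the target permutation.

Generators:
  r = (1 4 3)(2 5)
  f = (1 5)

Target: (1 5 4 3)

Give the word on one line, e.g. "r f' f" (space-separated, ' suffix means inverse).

f r' f' f' r'

  after f: (1 5)
  after r': (1 2 5 3 4)
  after f': (1 2)(3 4 5)
  after f': (1 2 5 3 4)
  after r': (1 5 4 3)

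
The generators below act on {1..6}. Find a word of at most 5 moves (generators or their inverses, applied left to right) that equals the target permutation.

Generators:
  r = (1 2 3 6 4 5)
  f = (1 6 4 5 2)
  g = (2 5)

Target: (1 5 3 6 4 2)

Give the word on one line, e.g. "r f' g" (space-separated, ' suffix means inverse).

  after g: (2 5)
  after r: (1 2)(3 6 4 5)
  after g: (1 5 3 6 4 2)
  after g: (1 2)(3 6 4 5)
  after g: (1 5 3 6 4 2)

g r g g g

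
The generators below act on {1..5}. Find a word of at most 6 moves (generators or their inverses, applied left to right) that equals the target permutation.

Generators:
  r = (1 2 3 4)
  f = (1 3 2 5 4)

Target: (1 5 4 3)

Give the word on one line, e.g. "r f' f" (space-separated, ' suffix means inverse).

  after r': (1 4 3 2)
  after f': (1 5 2 4)
  after r': (1 5)(2 3)
  after r': (1 5 4 3)

r' f' r' r'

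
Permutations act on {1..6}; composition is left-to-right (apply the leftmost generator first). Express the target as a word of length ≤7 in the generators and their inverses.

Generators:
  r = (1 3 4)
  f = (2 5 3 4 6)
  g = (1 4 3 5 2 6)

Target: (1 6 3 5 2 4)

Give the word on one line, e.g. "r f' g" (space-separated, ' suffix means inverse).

  after f: (2 5 3 4 6)
  after f: (2 3 6 5 4)
  after f: (2 4 5 6 3)
  after g': (1 6 4 3 5 2)
  after r': (1 6 3 5 2 4)

f f f g' r'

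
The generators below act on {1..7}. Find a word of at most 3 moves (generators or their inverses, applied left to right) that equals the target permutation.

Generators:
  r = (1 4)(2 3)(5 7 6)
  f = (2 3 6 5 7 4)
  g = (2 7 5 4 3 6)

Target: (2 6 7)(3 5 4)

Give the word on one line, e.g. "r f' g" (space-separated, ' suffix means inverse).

f f

  after f: (2 3 6 5 7 4)
  after f: (2 6 7)(3 5 4)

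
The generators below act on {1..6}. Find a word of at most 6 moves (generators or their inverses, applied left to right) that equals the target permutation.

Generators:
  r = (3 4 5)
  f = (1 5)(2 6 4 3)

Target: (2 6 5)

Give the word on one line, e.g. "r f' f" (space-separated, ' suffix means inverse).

f r f' r f

  after f: (1 5)(2 6 4 3)
  after r: (1 3 2 6 5)
  after f': (1 4 6)
  after r: (1 5 3 4 6)
  after f: (2 6 5)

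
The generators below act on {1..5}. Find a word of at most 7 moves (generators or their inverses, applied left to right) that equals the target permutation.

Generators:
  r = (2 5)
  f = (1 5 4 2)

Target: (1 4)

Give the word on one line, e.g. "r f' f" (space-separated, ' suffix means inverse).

  after r: (2 5)
  after f': (1 2)(4 5)
  after f': (1 4)
  after r: (1 4)(2 5)
  after r: (1 4)

r f' f' r r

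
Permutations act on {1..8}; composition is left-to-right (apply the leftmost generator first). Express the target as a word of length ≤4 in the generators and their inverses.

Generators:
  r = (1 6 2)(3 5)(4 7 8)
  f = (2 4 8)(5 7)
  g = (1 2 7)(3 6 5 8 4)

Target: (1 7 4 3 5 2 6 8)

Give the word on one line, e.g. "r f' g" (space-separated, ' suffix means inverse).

f g g

  after f: (2 4 8)(5 7)
  after g: (1 2 3 6 5)(7 8)
  after g: (1 7 4 3 5 2 6 8)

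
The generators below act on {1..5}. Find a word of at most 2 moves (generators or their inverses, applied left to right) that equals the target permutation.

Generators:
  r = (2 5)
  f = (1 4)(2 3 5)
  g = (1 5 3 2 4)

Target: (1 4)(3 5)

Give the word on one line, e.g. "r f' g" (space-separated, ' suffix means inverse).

r' f

  after r': (2 5)
  after f: (1 4)(3 5)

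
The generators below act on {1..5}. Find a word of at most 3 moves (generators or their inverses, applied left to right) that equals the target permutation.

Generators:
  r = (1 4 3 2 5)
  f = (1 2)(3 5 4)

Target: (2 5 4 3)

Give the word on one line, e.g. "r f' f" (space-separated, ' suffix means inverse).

  after r': (1 5 2 3 4)
  after r': (1 2 4 5 3)
  after f': (2 5 4 3)

r' r' f'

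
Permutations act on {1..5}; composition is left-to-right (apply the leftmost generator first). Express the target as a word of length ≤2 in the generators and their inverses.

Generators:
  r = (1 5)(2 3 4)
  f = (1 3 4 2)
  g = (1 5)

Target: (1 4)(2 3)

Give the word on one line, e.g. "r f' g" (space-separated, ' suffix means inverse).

  after f': (1 2 4 3)
  after f': (1 4)(2 3)

f' f'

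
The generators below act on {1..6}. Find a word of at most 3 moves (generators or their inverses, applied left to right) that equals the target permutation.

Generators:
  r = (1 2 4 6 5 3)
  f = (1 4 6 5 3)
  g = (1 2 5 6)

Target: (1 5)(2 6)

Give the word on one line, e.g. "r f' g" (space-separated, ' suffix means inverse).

g' g'

  after g': (1 6 5 2)
  after g': (1 5)(2 6)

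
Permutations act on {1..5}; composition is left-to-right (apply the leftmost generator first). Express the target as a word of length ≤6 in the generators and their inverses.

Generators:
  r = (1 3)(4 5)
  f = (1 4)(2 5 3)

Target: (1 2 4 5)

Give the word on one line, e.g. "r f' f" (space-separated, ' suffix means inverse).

f r f f

  after f: (1 4)(2 5 3)
  after r: (1 5)(2 4 3)
  after f: (1 3 5 4 2)
  after f: (1 2 4 5)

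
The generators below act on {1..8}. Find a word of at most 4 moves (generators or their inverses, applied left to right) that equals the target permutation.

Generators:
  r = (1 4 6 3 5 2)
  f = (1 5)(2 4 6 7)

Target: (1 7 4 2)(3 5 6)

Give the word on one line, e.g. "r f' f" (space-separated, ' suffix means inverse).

  after r: (1 4 6 3 5 2)
  after f: (1 6 3)(2 5 4 7)
  after f: (1 7 4 2)(3 5 6)

r f f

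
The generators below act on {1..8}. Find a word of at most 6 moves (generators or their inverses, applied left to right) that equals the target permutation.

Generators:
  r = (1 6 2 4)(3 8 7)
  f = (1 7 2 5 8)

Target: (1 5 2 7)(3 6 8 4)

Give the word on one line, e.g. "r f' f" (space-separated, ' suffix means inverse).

r f r f

  after r: (1 6 2 4)(3 8 7)
  after f: (1 6 5 8 2 4 7 3)
  after r: (1 2)(3 6 5 7 8 4)
  after f: (1 5 2 7)(3 6 8 4)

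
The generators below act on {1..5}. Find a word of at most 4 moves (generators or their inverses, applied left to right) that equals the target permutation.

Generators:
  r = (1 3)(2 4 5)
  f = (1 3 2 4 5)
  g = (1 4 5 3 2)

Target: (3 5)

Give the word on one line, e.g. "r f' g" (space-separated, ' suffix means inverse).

  after f': (1 5 4 2 3)
  after r': (1 4 5 2)
  after g': (3 5)

f' r' g'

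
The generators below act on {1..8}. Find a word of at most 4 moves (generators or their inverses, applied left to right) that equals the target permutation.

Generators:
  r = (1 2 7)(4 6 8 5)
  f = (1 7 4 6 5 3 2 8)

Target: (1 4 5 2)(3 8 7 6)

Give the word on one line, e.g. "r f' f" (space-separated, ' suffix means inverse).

  after f: (1 7 4 6 5 3 2 8)
  after f: (1 4 5 2)(3 8 7 6)

f f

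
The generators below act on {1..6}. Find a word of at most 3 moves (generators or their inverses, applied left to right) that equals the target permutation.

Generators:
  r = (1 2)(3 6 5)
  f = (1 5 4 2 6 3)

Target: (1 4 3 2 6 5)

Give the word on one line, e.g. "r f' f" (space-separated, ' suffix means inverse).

r' f' r

  after r': (1 2)(3 5 6)
  after f': (1 4 5 2 3)
  after r: (1 4 3 2 6 5)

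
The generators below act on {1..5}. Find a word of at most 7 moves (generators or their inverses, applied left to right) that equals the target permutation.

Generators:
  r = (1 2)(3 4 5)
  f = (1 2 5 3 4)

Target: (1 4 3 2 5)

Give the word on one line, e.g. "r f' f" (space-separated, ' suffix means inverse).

f f r f' r'

  after f: (1 2 5 3 4)
  after f: (1 5 4 2 3)
  after r: (1 3 2 4)
  after f': (1 5 2 3)
  after r': (1 4 3 2 5)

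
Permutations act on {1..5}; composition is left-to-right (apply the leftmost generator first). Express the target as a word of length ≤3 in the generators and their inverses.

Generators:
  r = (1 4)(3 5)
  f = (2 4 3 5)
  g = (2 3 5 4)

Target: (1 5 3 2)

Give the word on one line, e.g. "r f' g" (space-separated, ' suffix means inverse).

  after r: (1 4)(3 5)
  after f: (1 3 2 4)
  after r: (1 5 3 2)

r f r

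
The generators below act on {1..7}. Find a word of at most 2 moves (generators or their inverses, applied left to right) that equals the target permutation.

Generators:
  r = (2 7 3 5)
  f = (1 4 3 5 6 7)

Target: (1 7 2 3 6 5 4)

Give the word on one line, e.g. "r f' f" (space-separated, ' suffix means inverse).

r' f'

  after r': (2 5 3 7)
  after f': (1 7 2 3 6 5 4)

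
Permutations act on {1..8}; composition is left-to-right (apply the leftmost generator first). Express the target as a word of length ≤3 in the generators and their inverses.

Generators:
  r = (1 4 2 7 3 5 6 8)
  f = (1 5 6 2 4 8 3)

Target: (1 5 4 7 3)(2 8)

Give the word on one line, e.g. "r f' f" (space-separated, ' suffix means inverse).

f' r

  after f': (1 3 8 4 2 6 5)
  after r: (1 5 4 7 3)(2 8)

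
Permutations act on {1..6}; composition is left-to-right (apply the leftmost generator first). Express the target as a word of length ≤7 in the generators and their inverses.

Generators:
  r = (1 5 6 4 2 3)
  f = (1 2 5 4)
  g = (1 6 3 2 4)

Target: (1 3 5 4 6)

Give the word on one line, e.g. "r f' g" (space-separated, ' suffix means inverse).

r g f' r f'

  after r: (1 5 6 4 2 3)
  after g: (1 5 3 6)
  after f': (1 2)(3 6 4 5)
  after r: (1 3 4 6 2 5)
  after f': (1 3 5 4 6)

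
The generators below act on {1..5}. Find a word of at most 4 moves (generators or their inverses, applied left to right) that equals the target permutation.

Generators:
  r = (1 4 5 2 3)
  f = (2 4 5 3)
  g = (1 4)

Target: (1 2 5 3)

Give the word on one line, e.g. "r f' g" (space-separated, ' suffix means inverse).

r' f' r

  after r': (1 3 2 5 4)
  after f': (1 5 2 4)
  after r: (1 2 5 3)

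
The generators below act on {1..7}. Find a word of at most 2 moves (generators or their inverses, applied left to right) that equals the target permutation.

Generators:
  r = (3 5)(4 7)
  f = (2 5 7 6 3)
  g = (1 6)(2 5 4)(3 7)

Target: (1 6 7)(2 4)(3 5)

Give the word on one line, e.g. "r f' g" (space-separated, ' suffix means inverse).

f g

  after f: (2 5 7 6 3)
  after g: (1 6 7)(2 4)(3 5)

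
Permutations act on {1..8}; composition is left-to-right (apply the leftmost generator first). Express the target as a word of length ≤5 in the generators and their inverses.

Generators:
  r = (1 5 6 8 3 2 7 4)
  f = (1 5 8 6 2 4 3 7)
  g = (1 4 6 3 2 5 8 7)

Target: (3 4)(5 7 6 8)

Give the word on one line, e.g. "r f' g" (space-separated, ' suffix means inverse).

r g f' r'

  after r: (1 5 6 8 3 2 7 4)
  after g: (1 8 2)(3 5)(6 7)
  after f': (1 5 4 2 7 8 6 3)
  after r': (3 4)(5 7 6 8)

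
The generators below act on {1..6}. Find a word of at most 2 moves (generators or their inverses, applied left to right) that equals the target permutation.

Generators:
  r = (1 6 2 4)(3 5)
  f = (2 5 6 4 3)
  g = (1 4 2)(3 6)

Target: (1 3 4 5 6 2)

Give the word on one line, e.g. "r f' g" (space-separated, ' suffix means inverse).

g f

  after g: (1 4 2)(3 6)
  after f: (1 3 4 5 6 2)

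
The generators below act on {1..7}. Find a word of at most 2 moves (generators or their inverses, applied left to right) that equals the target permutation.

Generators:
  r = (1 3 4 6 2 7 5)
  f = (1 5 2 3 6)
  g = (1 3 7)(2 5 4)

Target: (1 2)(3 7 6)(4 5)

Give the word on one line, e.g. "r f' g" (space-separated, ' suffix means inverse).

g f'

  after g: (1 3 7)(2 5 4)
  after f': (1 2)(3 7 6)(4 5)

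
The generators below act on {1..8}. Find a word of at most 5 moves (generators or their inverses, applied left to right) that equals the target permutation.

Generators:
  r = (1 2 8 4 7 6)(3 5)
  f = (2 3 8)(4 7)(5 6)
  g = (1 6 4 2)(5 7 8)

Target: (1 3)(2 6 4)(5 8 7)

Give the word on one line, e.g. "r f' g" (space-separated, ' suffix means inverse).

g f' r'

  after g: (1 6 4 2)(5 7 8)
  after f': (1 5 4 8 6 7 3 2)
  after r': (1 3)(2 6 4)(5 8 7)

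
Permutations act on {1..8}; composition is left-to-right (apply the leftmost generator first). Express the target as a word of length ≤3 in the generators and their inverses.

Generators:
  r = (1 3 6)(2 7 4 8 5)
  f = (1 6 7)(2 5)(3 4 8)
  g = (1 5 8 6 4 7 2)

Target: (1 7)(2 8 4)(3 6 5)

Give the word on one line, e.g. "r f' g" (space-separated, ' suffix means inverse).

  after g: (1 5 8 6 4 7 2)
  after f: (1 2 6 8 7 5 3 4)
  after g': (1 7)(2 8 4)(3 6 5)

g f g'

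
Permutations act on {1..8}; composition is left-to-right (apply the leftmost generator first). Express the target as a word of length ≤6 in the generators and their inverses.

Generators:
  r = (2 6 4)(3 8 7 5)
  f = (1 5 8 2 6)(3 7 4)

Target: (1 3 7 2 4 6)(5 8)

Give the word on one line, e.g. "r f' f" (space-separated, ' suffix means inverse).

  after r: (2 6 4)(3 8 7 5)
  after f: (1 5 7 8 4 6 3 2)
  after f: (1 8 3 6 7 2 5 4)
  after r: (1 7 6 5 2 3 4)
  after f': (1 3 7 2 4 6)(5 8)

r f f r f'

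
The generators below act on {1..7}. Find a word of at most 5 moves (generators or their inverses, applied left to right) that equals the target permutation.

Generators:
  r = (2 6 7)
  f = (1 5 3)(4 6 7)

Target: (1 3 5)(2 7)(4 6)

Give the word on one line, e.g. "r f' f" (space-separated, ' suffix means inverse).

  after f: (1 5 3)(4 6 7)
  after f: (1 3 5)(4 7 6)
  after r': (1 3 5)(2 7)(4 6)

f f r'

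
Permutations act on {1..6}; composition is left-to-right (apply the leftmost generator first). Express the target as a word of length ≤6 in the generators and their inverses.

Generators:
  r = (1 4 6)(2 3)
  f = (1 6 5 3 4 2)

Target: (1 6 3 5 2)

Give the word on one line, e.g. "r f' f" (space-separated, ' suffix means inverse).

  after r: (1 4 6)(2 3)
  after f: (1 2 4 5 3)
  after f: (3 6 5 4)
  after f: (1 6 3 5 2)

r f f f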